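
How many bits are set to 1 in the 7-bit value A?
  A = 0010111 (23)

0010111
1-bits at positions (from bit 0 = LSB): 0, 1, 2, 4
Count = 4

Answer: 4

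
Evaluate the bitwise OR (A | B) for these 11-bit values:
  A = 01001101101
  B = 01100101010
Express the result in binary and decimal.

Apply | to each column (1 where either bit is 1):
  01001101101
| 01100101010
-------------
  01101101111

Answer: 01101101111 (879)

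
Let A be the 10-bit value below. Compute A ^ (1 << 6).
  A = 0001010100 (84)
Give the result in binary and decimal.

Mask = 1 << 6 = 0001000000
Bit 6 of A is 1; XOR with the mask flips it to 0.
  0001010100
^ 0001000000
------------
  0000010100

Answer: 0000010100 (20)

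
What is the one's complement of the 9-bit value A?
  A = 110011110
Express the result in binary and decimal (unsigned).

Flip each bit (0->1, 1->0):
  110011110
  001100001

Answer: 001100001 (97)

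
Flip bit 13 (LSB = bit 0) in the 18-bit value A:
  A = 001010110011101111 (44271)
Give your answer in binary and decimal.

Mask = 1 << 13 = 000010000000000000
Bit 13 of A is 1; XOR with the mask flips it to 0.
  001010110011101111
^ 000010000000000000
--------------------
  001000110011101111

Answer: 001000110011101111 (36079)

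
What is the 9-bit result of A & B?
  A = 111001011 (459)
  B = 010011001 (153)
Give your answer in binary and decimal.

Apply & to each column (1 only where both bits are 1):
  111001011
& 010011001
-----------
  010001001

Answer: 010001001 (137)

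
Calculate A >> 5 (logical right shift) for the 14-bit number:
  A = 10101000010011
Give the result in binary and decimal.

Logical shift right by 5: drop the bottom 5 bit(s), prepend 5 zero(s) on the left.
  10101000010011  ->  keep [101010000], discard [10011], prepend 00000
= 00000101010000

Answer: 00000101010000 (336)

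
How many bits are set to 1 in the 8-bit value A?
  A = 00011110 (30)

00011110
1-bits at positions (from bit 0 = LSB): 1, 2, 3, 4
Count = 4

Answer: 4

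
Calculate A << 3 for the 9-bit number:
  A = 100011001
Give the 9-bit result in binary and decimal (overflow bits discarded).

Shift left by 3: drop the top 3 bit(s), append 3 zero(s) on the right.
  100011001  ->  discard [100], keep [011001], append 000
= 011001000

Answer: 011001000 (200)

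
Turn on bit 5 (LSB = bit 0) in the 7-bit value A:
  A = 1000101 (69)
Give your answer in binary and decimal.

Mask = 1 << 5 = 0100000
Bit 5 of A is 0, so OR-ing with the mask flips it to 1.
  1000101
| 0100000
---------
  1100101

Answer: 1100101 (101)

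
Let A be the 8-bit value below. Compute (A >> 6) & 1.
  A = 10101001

Bit 6 is the 7th from the right.
  10101001
   ^
That bit is 0.

Answer: 0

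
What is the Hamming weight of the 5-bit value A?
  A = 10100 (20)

10100
1-bits at positions (from bit 0 = LSB): 2, 4
Count = 2

Answer: 2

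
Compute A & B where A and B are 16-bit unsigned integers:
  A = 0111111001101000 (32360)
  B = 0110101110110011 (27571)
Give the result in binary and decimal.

Apply & to each column (1 only where both bits are 1):
  0111111001101000
& 0110101110110011
------------------
  0110101000100000

Answer: 0110101000100000 (27168)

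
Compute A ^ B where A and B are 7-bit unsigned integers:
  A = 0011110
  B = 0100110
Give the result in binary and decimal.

Apply ^ to each column (1 where bits differ):
  0011110
^ 0100110
---------
  0111000

Answer: 0111000 (56)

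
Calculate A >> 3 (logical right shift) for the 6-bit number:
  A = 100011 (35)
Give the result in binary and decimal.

Logical shift right by 3: drop the bottom 3 bit(s), prepend 3 zero(s) on the left.
  100011  ->  keep [100], discard [011], prepend 000
= 000100

Answer: 000100 (4)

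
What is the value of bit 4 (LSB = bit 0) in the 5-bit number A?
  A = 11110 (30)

Bit 4 is the 5th from the right.
  11110
  ^
That bit is 1.

Answer: 1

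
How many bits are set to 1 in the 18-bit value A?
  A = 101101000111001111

101101000111001111
1-bits at positions (from bit 0 = LSB): 0, 1, 2, 3, 6, 7, 8, 12, 14, 15, 17
Count = 11

Answer: 11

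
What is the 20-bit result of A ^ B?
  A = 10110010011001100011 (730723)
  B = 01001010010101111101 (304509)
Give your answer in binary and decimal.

Apply ^ to each column (1 where bits differ):
  10110010011001100011
^ 01001010010101111101
----------------------
  11111000001100011110

Answer: 11111000001100011110 (1016606)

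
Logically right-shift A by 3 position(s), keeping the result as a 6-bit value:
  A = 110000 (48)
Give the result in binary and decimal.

Logical shift right by 3: drop the bottom 3 bit(s), prepend 3 zero(s) on the left.
  110000  ->  keep [110], discard [000], prepend 000
= 000110

Answer: 000110 (6)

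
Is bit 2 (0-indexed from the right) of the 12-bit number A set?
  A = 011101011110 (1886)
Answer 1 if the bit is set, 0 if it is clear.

Bit 2 is the 3rd from the right.
  011101011110
           ^
That bit is 1.

Answer: 1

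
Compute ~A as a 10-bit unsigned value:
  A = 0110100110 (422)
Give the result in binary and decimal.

Flip each bit (0->1, 1->0):
  0110100110
  1001011001

Answer: 1001011001 (601)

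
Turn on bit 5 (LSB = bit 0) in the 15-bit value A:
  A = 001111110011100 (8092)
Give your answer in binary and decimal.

Mask = 1 << 5 = 000000000100000
Bit 5 of A is 0, so OR-ing with the mask flips it to 1.
  001111110011100
| 000000000100000
-----------------
  001111110111100

Answer: 001111110111100 (8124)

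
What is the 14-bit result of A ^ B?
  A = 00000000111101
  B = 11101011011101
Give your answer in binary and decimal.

Apply ^ to each column (1 where bits differ):
  00000000111101
^ 11101011011101
----------------
  11101011100000

Answer: 11101011100000 (15072)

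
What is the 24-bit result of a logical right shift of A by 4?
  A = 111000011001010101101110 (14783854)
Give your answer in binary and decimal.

Logical shift right by 4: drop the bottom 4 bit(s), prepend 4 zero(s) on the left.
  111000011001010101101110  ->  keep [11100001100101010110], discard [1110], prepend 0000
= 000011100001100101010110

Answer: 000011100001100101010110 (923990)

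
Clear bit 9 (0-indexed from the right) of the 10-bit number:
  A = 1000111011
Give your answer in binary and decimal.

Mask = ~(1 << 9) = 0111111111
Bit 9 of A is 1, so AND-ing with the mask clears it to 0.
  1000111011
& 0111111111
------------
  0000111011

Answer: 0000111011 (59)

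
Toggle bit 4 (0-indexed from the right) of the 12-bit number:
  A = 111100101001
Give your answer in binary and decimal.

Mask = 1 << 4 = 000000010000
Bit 4 of A is 0; XOR with the mask flips it to 1.
  111100101001
^ 000000010000
--------------
  111100111001

Answer: 111100111001 (3897)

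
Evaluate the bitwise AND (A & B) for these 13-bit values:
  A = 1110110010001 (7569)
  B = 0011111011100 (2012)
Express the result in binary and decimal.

Apply & to each column (1 only where both bits are 1):
  1110110010001
& 0011111011100
---------------
  0010110010000

Answer: 0010110010000 (1424)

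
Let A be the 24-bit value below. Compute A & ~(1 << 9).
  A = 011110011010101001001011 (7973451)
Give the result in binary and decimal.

Mask = ~(1 << 9) = 111111111111110111111111
Bit 9 of A is 1, so AND-ing with the mask clears it to 0.
  011110011010101001001011
& 111111111111110111111111
--------------------------
  011110011010100001001011

Answer: 011110011010100001001011 (7972939)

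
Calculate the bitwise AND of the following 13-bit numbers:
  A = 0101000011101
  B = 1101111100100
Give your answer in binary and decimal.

Apply & to each column (1 only where both bits are 1):
  0101000011101
& 1101111100100
---------------
  0101000000100

Answer: 0101000000100 (2564)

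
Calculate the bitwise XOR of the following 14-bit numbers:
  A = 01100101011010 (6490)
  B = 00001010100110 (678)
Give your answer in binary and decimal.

Apply ^ to each column (1 where bits differ):
  01100101011010
^ 00001010100110
----------------
  01101111111100

Answer: 01101111111100 (7164)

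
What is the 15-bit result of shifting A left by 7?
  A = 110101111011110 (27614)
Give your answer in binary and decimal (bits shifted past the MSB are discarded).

Shift left by 7: drop the top 7 bit(s), append 7 zero(s) on the right.
  110101111011110  ->  discard [1101011], keep [11011110], append 0000000
= 110111100000000

Answer: 110111100000000 (28416)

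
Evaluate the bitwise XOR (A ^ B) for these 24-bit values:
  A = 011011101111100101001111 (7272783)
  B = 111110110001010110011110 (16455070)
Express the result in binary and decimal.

Apply ^ to each column (1 where bits differ):
  011011101111100101001111
^ 111110110001010110011110
--------------------------
  100101011110110011010001

Answer: 100101011110110011010001 (9825489)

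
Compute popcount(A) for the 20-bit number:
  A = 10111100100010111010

10111100100010111010
1-bits at positions (from bit 0 = LSB): 1, 3, 4, 5, 7, 11, 14, 15, 16, 17, 19
Count = 11

Answer: 11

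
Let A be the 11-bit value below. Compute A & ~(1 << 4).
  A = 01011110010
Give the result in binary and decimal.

Mask = ~(1 << 4) = 11111101111
Bit 4 of A is 1, so AND-ing with the mask clears it to 0.
  01011110010
& 11111101111
-------------
  01011100010

Answer: 01011100010 (738)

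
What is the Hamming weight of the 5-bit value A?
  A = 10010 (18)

10010
1-bits at positions (from bit 0 = LSB): 1, 4
Count = 2

Answer: 2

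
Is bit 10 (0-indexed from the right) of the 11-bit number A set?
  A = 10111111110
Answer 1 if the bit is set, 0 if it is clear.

Bit 10 is the 11th from the right.
  10111111110
  ^
That bit is 1.

Answer: 1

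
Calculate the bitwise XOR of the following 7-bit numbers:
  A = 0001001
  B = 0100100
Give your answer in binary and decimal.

Apply ^ to each column (1 where bits differ):
  0001001
^ 0100100
---------
  0101101

Answer: 0101101 (45)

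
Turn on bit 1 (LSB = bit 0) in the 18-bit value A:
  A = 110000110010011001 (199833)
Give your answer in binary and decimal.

Mask = 1 << 1 = 000000000000000010
Bit 1 of A is 0, so OR-ing with the mask flips it to 1.
  110000110010011001
| 000000000000000010
--------------------
  110000110010011011

Answer: 110000110010011011 (199835)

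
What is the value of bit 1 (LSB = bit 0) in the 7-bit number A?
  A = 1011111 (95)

Bit 1 is the 2nd from the right.
  1011111
       ^
That bit is 1.

Answer: 1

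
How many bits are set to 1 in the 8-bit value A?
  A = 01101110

01101110
1-bits at positions (from bit 0 = LSB): 1, 2, 3, 5, 6
Count = 5

Answer: 5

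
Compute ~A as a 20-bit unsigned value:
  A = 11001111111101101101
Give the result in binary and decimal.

Flip each bit (0->1, 1->0):
  11001111111101101101
  00110000000010010010

Answer: 00110000000010010010 (196754)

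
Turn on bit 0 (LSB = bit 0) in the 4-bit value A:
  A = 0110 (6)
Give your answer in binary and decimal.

Mask = 1 << 0 = 0001
Bit 0 of A is 0, so OR-ing with the mask flips it to 1.
  0110
| 0001
------
  0111

Answer: 0111 (7)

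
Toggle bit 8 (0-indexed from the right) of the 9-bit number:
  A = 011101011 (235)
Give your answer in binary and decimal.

Mask = 1 << 8 = 100000000
Bit 8 of A is 0; XOR with the mask flips it to 1.
  011101011
^ 100000000
-----------
  111101011

Answer: 111101011 (491)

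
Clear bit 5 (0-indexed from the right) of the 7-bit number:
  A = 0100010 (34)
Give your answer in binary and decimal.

Mask = ~(1 << 5) = 1011111
Bit 5 of A is 1, so AND-ing with the mask clears it to 0.
  0100010
& 1011111
---------
  0000010

Answer: 0000010 (2)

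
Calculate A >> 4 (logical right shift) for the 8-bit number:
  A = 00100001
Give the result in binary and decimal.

Logical shift right by 4: drop the bottom 4 bit(s), prepend 4 zero(s) on the left.
  00100001  ->  keep [0010], discard [0001], prepend 0000
= 00000010

Answer: 00000010 (2)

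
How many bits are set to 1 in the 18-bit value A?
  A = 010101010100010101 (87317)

010101010100010101
1-bits at positions (from bit 0 = LSB): 0, 2, 4, 8, 10, 12, 14, 16
Count = 8

Answer: 8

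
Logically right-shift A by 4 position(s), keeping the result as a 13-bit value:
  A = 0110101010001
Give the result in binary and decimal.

Logical shift right by 4: drop the bottom 4 bit(s), prepend 4 zero(s) on the left.
  0110101010001  ->  keep [011010101], discard [0001], prepend 0000
= 0000011010101

Answer: 0000011010101 (213)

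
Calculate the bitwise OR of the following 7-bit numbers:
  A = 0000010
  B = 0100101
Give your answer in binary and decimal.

Apply | to each column (1 where either bit is 1):
  0000010
| 0100101
---------
  0100111

Answer: 0100111 (39)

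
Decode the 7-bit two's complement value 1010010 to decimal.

MSB is 1, so the value is negative. Find the magnitude:
1. Invert bits:  0101101
2. Add 1:        0101110  = 46
3. Apply sign:   -46

Answer: -46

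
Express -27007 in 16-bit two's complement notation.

1. Binary of +27007:  0110100101111111
2. Invert bits:     1001011010000000
3. Add 1:           1001011010000001

Answer: 1001011010000001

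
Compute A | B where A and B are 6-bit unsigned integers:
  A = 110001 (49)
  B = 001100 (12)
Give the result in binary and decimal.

Apply | to each column (1 where either bit is 1):
  110001
| 001100
--------
  111101

Answer: 111101 (61)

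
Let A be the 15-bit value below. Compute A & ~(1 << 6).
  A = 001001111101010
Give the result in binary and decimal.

Mask = ~(1 << 6) = 111111110111111
Bit 6 of A is 1, so AND-ing with the mask clears it to 0.
  001001111101010
& 111111110111111
-----------------
  001001110101010

Answer: 001001110101010 (5034)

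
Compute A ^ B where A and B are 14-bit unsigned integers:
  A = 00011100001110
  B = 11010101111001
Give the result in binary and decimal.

Apply ^ to each column (1 where bits differ):
  00011100001110
^ 11010101111001
----------------
  11001001110111

Answer: 11001001110111 (12919)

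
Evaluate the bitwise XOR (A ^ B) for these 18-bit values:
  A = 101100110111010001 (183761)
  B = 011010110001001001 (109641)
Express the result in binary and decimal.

Apply ^ to each column (1 where bits differ):
  101100110111010001
^ 011010110001001001
--------------------
  110110000110011000

Answer: 110110000110011000 (221592)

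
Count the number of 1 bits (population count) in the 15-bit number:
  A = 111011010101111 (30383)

111011010101111
1-bits at positions (from bit 0 = LSB): 0, 1, 2, 3, 5, 7, 9, 10, 12, 13, 14
Count = 11

Answer: 11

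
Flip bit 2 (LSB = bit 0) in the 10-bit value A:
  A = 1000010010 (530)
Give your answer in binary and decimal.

Mask = 1 << 2 = 0000000100
Bit 2 of A is 0; XOR with the mask flips it to 1.
  1000010010
^ 0000000100
------------
  1000010110

Answer: 1000010110 (534)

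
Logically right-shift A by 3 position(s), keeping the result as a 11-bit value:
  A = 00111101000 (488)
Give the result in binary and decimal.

Logical shift right by 3: drop the bottom 3 bit(s), prepend 3 zero(s) on the left.
  00111101000  ->  keep [00111101], discard [000], prepend 000
= 00000111101

Answer: 00000111101 (61)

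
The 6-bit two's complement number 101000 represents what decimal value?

MSB is 1, so the value is negative. Find the magnitude:
1. Invert bits:  010111
2. Add 1:        011000  = 24
3. Apply sign:   -24

Answer: -24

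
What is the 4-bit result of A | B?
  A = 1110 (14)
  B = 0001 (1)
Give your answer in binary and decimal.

Apply | to each column (1 where either bit is 1):
  1110
| 0001
------
  1111

Answer: 1111 (15)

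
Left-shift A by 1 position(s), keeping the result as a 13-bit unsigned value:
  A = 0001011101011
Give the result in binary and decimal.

Shift left by 1: drop the top 1 bit(s), append 1 zero(s) on the right.
  0001011101011  ->  discard [0], keep [001011101011], append 0
= 0010111010110

Answer: 0010111010110 (1494)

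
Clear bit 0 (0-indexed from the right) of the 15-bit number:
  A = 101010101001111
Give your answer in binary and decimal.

Mask = ~(1 << 0) = 111111111111110
Bit 0 of A is 1, so AND-ing with the mask clears it to 0.
  101010101001111
& 111111111111110
-----------------
  101010101001110

Answer: 101010101001110 (21838)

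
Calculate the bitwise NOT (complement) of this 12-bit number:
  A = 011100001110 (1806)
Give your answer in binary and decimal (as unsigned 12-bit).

Flip each bit (0->1, 1->0):
  011100001110
  100011110001

Answer: 100011110001 (2289)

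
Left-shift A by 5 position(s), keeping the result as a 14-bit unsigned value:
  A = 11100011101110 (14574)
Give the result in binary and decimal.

Shift left by 5: drop the top 5 bit(s), append 5 zero(s) on the right.
  11100011101110  ->  discard [11100], keep [011101110], append 00000
= 01110111000000

Answer: 01110111000000 (7616)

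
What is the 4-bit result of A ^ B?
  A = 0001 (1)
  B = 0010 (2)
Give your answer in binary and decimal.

Apply ^ to each column (1 where bits differ):
  0001
^ 0010
------
  0011

Answer: 0011 (3)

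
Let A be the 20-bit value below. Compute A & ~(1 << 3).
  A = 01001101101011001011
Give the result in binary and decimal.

Mask = ~(1 << 3) = 11111111111111110111
Bit 3 of A is 1, so AND-ing with the mask clears it to 0.
  01001101101011001011
& 11111111111111110111
----------------------
  01001101101011000011

Answer: 01001101101011000011 (318147)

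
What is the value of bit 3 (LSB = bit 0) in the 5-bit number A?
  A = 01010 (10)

Bit 3 is the 4th from the right.
  01010
   ^
That bit is 1.

Answer: 1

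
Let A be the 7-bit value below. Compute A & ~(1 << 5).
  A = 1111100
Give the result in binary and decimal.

Mask = ~(1 << 5) = 1011111
Bit 5 of A is 1, so AND-ing with the mask clears it to 0.
  1111100
& 1011111
---------
  1011100

Answer: 1011100 (92)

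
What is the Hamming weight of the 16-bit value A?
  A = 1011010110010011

1011010110010011
1-bits at positions (from bit 0 = LSB): 0, 1, 4, 7, 8, 10, 12, 13, 15
Count = 9

Answer: 9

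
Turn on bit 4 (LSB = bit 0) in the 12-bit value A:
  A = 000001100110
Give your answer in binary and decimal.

Mask = 1 << 4 = 000000010000
Bit 4 of A is 0, so OR-ing with the mask flips it to 1.
  000001100110
| 000000010000
--------------
  000001110110

Answer: 000001110110 (118)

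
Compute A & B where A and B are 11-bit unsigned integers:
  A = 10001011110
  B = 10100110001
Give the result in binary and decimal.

Apply & to each column (1 only where both bits are 1):
  10001011110
& 10100110001
-------------
  10000010000

Answer: 10000010000 (1040)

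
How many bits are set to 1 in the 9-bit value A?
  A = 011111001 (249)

011111001
1-bits at positions (from bit 0 = LSB): 0, 3, 4, 5, 6, 7
Count = 6

Answer: 6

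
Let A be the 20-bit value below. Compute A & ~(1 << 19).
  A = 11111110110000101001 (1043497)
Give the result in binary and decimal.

Mask = ~(1 << 19) = 01111111111111111111
Bit 19 of A is 1, so AND-ing with the mask clears it to 0.
  11111110110000101001
& 01111111111111111111
----------------------
  01111110110000101001

Answer: 01111110110000101001 (519209)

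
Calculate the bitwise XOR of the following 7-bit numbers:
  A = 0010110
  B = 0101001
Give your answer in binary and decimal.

Apply ^ to each column (1 where bits differ):
  0010110
^ 0101001
---------
  0111111

Answer: 0111111 (63)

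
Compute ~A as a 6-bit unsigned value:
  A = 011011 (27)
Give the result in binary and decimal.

Flip each bit (0->1, 1->0):
  011011
  100100

Answer: 100100 (36)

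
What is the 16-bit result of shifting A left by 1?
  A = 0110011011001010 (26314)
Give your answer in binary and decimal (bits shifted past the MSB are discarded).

Shift left by 1: drop the top 1 bit(s), append 1 zero(s) on the right.
  0110011011001010  ->  discard [0], keep [110011011001010], append 0
= 1100110110010100

Answer: 1100110110010100 (52628)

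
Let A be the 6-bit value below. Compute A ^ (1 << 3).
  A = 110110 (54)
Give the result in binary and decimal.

Mask = 1 << 3 = 001000
Bit 3 of A is 0; XOR with the mask flips it to 1.
  110110
^ 001000
--------
  111110

Answer: 111110 (62)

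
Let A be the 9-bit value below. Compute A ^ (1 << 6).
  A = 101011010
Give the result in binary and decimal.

Mask = 1 << 6 = 001000000
Bit 6 of A is 1; XOR with the mask flips it to 0.
  101011010
^ 001000000
-----------
  100011010

Answer: 100011010 (282)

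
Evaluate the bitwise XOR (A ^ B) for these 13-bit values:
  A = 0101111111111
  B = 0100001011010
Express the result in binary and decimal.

Apply ^ to each column (1 where bits differ):
  0101111111111
^ 0100001011010
---------------
  0001110100101

Answer: 0001110100101 (933)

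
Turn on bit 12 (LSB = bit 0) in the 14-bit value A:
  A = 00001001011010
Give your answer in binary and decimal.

Mask = 1 << 12 = 01000000000000
Bit 12 of A is 0, so OR-ing with the mask flips it to 1.
  00001001011010
| 01000000000000
----------------
  01001001011010

Answer: 01001001011010 (4698)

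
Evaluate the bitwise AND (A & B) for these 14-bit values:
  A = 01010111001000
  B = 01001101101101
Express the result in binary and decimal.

Apply & to each column (1 only where both bits are 1):
  01010111001000
& 01001101101101
----------------
  01000101001000

Answer: 01000101001000 (4424)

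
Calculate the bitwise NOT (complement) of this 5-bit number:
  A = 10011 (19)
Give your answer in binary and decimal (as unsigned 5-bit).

Flip each bit (0->1, 1->0):
  10011
  01100

Answer: 01100 (12)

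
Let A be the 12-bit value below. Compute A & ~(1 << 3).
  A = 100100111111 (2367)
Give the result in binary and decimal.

Mask = ~(1 << 3) = 111111110111
Bit 3 of A is 1, so AND-ing with the mask clears it to 0.
  100100111111
& 111111110111
--------------
  100100110111

Answer: 100100110111 (2359)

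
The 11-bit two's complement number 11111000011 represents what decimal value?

MSB is 1, so the value is negative. Find the magnitude:
1. Invert bits:  00000111100
2. Add 1:        00000111101  = 61
3. Apply sign:   -61

Answer: -61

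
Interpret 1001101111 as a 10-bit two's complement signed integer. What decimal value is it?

MSB is 1, so the value is negative. Find the magnitude:
1. Invert bits:  0110010000
2. Add 1:        0110010001  = 401
3. Apply sign:   -401

Answer: -401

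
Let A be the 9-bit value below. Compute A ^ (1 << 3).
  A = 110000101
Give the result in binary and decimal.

Mask = 1 << 3 = 000001000
Bit 3 of A is 0; XOR with the mask flips it to 1.
  110000101
^ 000001000
-----------
  110001101

Answer: 110001101 (397)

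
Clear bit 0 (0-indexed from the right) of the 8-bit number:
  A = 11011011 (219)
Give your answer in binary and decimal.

Mask = ~(1 << 0) = 11111110
Bit 0 of A is 1, so AND-ing with the mask clears it to 0.
  11011011
& 11111110
----------
  11011010

Answer: 11011010 (218)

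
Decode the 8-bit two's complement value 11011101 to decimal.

MSB is 1, so the value is negative. Find the magnitude:
1. Invert bits:  00100010
2. Add 1:        00100011  = 35
3. Apply sign:   -35

Answer: -35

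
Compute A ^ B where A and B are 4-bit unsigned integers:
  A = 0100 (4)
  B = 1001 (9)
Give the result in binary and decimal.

Apply ^ to each column (1 where bits differ):
  0100
^ 1001
------
  1101

Answer: 1101 (13)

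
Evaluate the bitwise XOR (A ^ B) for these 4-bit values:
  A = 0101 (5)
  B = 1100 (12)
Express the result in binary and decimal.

Apply ^ to each column (1 where bits differ):
  0101
^ 1100
------
  1001

Answer: 1001 (9)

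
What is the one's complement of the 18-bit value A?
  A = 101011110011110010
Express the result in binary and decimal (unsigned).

Flip each bit (0->1, 1->0):
  101011110011110010
  010100001100001101

Answer: 010100001100001101 (82701)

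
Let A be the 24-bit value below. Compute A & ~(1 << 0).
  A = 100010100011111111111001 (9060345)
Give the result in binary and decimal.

Mask = ~(1 << 0) = 111111111111111111111110
Bit 0 of A is 1, so AND-ing with the mask clears it to 0.
  100010100011111111111001
& 111111111111111111111110
--------------------------
  100010100011111111111000

Answer: 100010100011111111111000 (9060344)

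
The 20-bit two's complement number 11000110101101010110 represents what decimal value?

MSB is 1, so the value is negative. Find the magnitude:
1. Invert bits:  00111001010010101001
2. Add 1:        00111001010010101010  = 234666
3. Apply sign:   -234666

Answer: -234666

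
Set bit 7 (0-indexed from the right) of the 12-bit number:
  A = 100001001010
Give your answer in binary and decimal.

Mask = 1 << 7 = 000010000000
Bit 7 of A is 0, so OR-ing with the mask flips it to 1.
  100001001010
| 000010000000
--------------
  100011001010

Answer: 100011001010 (2250)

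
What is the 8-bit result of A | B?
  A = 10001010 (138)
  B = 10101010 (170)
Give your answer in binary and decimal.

Apply | to each column (1 where either bit is 1):
  10001010
| 10101010
----------
  10101010

Answer: 10101010 (170)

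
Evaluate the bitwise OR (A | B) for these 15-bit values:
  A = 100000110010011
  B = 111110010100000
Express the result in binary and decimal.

Apply | to each column (1 where either bit is 1):
  100000110010011
| 111110010100000
-----------------
  111110110110011

Answer: 111110110110011 (32179)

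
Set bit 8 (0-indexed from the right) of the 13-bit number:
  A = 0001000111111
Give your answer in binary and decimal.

Mask = 1 << 8 = 0000100000000
Bit 8 of A is 0, so OR-ing with the mask flips it to 1.
  0001000111111
| 0000100000000
---------------
  0001100111111

Answer: 0001100111111 (831)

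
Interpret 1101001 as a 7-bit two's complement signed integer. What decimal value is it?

MSB is 1, so the value is negative. Find the magnitude:
1. Invert bits:  0010110
2. Add 1:        0010111  = 23
3. Apply sign:   -23

Answer: -23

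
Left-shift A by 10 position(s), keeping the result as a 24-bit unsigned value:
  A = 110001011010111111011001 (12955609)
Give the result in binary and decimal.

Shift left by 10: drop the top 10 bit(s), append 10 zero(s) on the right.
  110001011010111111011001  ->  discard [1100010110], keep [10111111011001], append 0000000000
= 101111110110010000000000

Answer: 101111110110010000000000 (12542976)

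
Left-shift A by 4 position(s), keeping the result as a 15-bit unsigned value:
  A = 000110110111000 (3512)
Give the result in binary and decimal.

Shift left by 4: drop the top 4 bit(s), append 4 zero(s) on the right.
  000110110111000  ->  discard [0001], keep [10110111000], append 0000
= 101101110000000

Answer: 101101110000000 (23424)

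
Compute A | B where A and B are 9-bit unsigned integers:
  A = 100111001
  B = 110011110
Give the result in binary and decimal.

Apply | to each column (1 where either bit is 1):
  100111001
| 110011110
-----------
  110111111

Answer: 110111111 (447)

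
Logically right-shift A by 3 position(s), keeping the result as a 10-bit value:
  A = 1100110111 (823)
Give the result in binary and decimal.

Logical shift right by 3: drop the bottom 3 bit(s), prepend 3 zero(s) on the left.
  1100110111  ->  keep [1100110], discard [111], prepend 000
= 0001100110

Answer: 0001100110 (102)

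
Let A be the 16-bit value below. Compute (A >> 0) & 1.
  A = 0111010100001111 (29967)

Bit 0 is the 1st from the right.
  0111010100001111
                 ^
That bit is 1.

Answer: 1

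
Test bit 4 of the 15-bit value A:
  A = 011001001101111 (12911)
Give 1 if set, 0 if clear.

Bit 4 is the 5th from the right.
  011001001101111
            ^
That bit is 0.

Answer: 0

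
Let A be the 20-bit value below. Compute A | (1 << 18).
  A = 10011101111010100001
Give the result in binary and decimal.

Mask = 1 << 18 = 01000000000000000000
Bit 18 of A is 0, so OR-ing with the mask flips it to 1.
  10011101111010100001
| 01000000000000000000
----------------------
  11011101111010100001

Answer: 11011101111010100001 (908961)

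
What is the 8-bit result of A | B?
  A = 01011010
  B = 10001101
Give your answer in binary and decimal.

Apply | to each column (1 where either bit is 1):
  01011010
| 10001101
----------
  11011111

Answer: 11011111 (223)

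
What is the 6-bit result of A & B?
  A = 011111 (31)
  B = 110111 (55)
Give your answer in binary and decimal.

Apply & to each column (1 only where both bits are 1):
  011111
& 110111
--------
  010111

Answer: 010111 (23)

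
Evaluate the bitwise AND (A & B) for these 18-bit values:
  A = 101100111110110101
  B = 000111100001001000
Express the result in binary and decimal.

Apply & to each column (1 only where both bits are 1):
  101100111110110101
& 000111100001001000
--------------------
  000100100000000000

Answer: 000100100000000000 (18432)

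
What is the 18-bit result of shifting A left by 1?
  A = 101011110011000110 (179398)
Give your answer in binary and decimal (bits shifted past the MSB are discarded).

Shift left by 1: drop the top 1 bit(s), append 1 zero(s) on the right.
  101011110011000110  ->  discard [1], keep [01011110011000110], append 0
= 010111100110001100

Answer: 010111100110001100 (96652)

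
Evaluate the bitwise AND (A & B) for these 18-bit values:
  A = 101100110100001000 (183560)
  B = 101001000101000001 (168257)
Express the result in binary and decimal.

Apply & to each column (1 only where both bits are 1):
  101100110100001000
& 101001000101000001
--------------------
  101000000100000000

Answer: 101000000100000000 (164096)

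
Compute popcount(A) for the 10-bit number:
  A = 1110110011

1110110011
1-bits at positions (from bit 0 = LSB): 0, 1, 4, 5, 7, 8, 9
Count = 7

Answer: 7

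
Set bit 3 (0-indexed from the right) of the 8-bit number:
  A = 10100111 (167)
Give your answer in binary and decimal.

Mask = 1 << 3 = 00001000
Bit 3 of A is 0, so OR-ing with the mask flips it to 1.
  10100111
| 00001000
----------
  10101111

Answer: 10101111 (175)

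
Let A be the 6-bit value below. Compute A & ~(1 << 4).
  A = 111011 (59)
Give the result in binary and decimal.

Mask = ~(1 << 4) = 101111
Bit 4 of A is 1, so AND-ing with the mask clears it to 0.
  111011
& 101111
--------
  101011

Answer: 101011 (43)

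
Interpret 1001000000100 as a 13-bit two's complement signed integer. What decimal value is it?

MSB is 1, so the value is negative. Find the magnitude:
1. Invert bits:  0110111111011
2. Add 1:        0110111111100  = 3580
3. Apply sign:   -3580

Answer: -3580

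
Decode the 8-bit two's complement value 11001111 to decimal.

MSB is 1, so the value is negative. Find the magnitude:
1. Invert bits:  00110000
2. Add 1:        00110001  = 49
3. Apply sign:   -49

Answer: -49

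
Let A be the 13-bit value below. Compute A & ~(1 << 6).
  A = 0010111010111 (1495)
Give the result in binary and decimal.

Mask = ~(1 << 6) = 1111110111111
Bit 6 of A is 1, so AND-ing with the mask clears it to 0.
  0010111010111
& 1111110111111
---------------
  0010110010111

Answer: 0010110010111 (1431)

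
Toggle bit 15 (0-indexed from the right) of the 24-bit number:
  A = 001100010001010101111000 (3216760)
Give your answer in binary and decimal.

Mask = 1 << 15 = 000000001000000000000000
Bit 15 of A is 0; XOR with the mask flips it to 1.
  001100010001010101111000
^ 000000001000000000000000
--------------------------
  001100011001010101111000

Answer: 001100011001010101111000 (3249528)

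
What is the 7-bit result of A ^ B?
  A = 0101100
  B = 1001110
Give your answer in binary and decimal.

Apply ^ to each column (1 where bits differ):
  0101100
^ 1001110
---------
  1100010

Answer: 1100010 (98)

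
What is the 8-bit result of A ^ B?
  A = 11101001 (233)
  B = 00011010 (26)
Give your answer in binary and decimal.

Apply ^ to each column (1 where bits differ):
  11101001
^ 00011010
----------
  11110011

Answer: 11110011 (243)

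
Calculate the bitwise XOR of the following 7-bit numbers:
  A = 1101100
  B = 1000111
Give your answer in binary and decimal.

Apply ^ to each column (1 where bits differ):
  1101100
^ 1000111
---------
  0101011

Answer: 0101011 (43)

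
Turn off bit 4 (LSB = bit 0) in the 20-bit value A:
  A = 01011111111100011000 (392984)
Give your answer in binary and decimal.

Mask = ~(1 << 4) = 11111111111111101111
Bit 4 of A is 1, so AND-ing with the mask clears it to 0.
  01011111111100011000
& 11111111111111101111
----------------------
  01011111111100001000

Answer: 01011111111100001000 (392968)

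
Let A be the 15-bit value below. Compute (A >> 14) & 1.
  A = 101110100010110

Bit 14 is the 15th from the right.
  101110100010110
  ^
That bit is 1.

Answer: 1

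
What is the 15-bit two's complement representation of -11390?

1. Binary of +11390:  010110001111110
2. Invert bits:     101001110000001
3. Add 1:           101001110000010

Answer: 101001110000010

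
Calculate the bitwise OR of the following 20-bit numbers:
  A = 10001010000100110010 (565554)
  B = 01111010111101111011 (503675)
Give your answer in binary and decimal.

Apply | to each column (1 where either bit is 1):
  10001010000100110010
| 01111010111101111011
----------------------
  11111010111101111011

Answer: 11111010111101111011 (1027963)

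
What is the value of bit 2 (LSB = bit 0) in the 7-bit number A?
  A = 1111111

Bit 2 is the 3rd from the right.
  1111111
      ^
That bit is 1.

Answer: 1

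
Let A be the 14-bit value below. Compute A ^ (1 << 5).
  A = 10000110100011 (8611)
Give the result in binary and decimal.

Mask = 1 << 5 = 00000000100000
Bit 5 of A is 1; XOR with the mask flips it to 0.
  10000110100011
^ 00000000100000
----------------
  10000110000011

Answer: 10000110000011 (8579)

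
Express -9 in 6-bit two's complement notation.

1. Binary of +9:  001001
2. Invert bits:     110110
3. Add 1:           110111

Answer: 110111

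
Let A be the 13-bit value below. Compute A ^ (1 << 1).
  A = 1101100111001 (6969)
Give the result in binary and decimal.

Mask = 1 << 1 = 0000000000010
Bit 1 of A is 0; XOR with the mask flips it to 1.
  1101100111001
^ 0000000000010
---------------
  1101100111011

Answer: 1101100111011 (6971)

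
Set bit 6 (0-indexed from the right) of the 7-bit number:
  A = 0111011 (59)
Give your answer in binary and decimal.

Mask = 1 << 6 = 1000000
Bit 6 of A is 0, so OR-ing with the mask flips it to 1.
  0111011
| 1000000
---------
  1111011

Answer: 1111011 (123)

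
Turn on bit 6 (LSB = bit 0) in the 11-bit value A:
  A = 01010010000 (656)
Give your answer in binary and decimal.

Mask = 1 << 6 = 00001000000
Bit 6 of A is 0, so OR-ing with the mask flips it to 1.
  01010010000
| 00001000000
-------------
  01011010000

Answer: 01011010000 (720)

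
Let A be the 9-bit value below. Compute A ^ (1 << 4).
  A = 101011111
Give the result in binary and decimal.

Mask = 1 << 4 = 000010000
Bit 4 of A is 1; XOR with the mask flips it to 0.
  101011111
^ 000010000
-----------
  101001111

Answer: 101001111 (335)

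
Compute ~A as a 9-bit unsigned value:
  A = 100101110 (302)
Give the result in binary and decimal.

Flip each bit (0->1, 1->0):
  100101110
  011010001

Answer: 011010001 (209)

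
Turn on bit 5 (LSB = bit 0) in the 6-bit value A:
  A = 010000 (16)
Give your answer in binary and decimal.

Mask = 1 << 5 = 100000
Bit 5 of A is 0, so OR-ing with the mask flips it to 1.
  010000
| 100000
--------
  110000

Answer: 110000 (48)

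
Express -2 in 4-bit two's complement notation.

1. Binary of +2:  0010
2. Invert bits:     1101
3. Add 1:           1110

Answer: 1110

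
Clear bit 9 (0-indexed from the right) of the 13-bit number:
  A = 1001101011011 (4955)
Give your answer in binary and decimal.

Mask = ~(1 << 9) = 1110111111111
Bit 9 of A is 1, so AND-ing with the mask clears it to 0.
  1001101011011
& 1110111111111
---------------
  1000101011011

Answer: 1000101011011 (4443)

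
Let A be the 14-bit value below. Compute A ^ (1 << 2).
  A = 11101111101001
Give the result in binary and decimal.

Mask = 1 << 2 = 00000000000100
Bit 2 of A is 0; XOR with the mask flips it to 1.
  11101111101001
^ 00000000000100
----------------
  11101111101101

Answer: 11101111101101 (15341)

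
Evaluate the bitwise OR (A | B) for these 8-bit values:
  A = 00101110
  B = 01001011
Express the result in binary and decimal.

Apply | to each column (1 where either bit is 1):
  00101110
| 01001011
----------
  01101111

Answer: 01101111 (111)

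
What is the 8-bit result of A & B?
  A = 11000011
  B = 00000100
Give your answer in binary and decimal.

Apply & to each column (1 only where both bits are 1):
  11000011
& 00000100
----------
  00000000

Answer: 00000000 (0)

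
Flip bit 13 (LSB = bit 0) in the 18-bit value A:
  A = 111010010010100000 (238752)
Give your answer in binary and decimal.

Mask = 1 << 13 = 000010000000000000
Bit 13 of A is 1; XOR with the mask flips it to 0.
  111010010010100000
^ 000010000000000000
--------------------
  111000010010100000

Answer: 111000010010100000 (230560)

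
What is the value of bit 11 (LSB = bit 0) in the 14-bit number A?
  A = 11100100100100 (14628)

Bit 11 is the 12th from the right.
  11100100100100
    ^
That bit is 1.

Answer: 1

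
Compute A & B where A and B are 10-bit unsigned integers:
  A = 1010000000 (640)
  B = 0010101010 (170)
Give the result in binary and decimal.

Apply & to each column (1 only where both bits are 1):
  1010000000
& 0010101010
------------
  0010000000

Answer: 0010000000 (128)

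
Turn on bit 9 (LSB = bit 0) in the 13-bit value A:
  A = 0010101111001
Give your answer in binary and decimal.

Mask = 1 << 9 = 0001000000000
Bit 9 of A is 0, so OR-ing with the mask flips it to 1.
  0010101111001
| 0001000000000
---------------
  0011101111001

Answer: 0011101111001 (1913)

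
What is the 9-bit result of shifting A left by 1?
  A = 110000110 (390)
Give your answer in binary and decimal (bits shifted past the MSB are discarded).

Shift left by 1: drop the top 1 bit(s), append 1 zero(s) on the right.
  110000110  ->  discard [1], keep [10000110], append 0
= 100001100

Answer: 100001100 (268)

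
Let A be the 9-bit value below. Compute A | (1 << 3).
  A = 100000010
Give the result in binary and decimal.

Mask = 1 << 3 = 000001000
Bit 3 of A is 0, so OR-ing with the mask flips it to 1.
  100000010
| 000001000
-----------
  100001010

Answer: 100001010 (266)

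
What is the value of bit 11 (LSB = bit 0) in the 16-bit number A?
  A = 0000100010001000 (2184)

Bit 11 is the 12th from the right.
  0000100010001000
      ^
That bit is 1.

Answer: 1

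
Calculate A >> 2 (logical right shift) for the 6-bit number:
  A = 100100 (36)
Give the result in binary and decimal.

Logical shift right by 2: drop the bottom 2 bit(s), prepend 2 zero(s) on the left.
  100100  ->  keep [1001], discard [00], prepend 00
= 001001

Answer: 001001 (9)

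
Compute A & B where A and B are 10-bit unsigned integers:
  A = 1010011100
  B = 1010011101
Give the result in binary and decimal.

Apply & to each column (1 only where both bits are 1):
  1010011100
& 1010011101
------------
  1010011100

Answer: 1010011100 (668)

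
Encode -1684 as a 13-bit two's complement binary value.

1. Binary of +1684:  0011010010100
2. Invert bits:     1100101101011
3. Add 1:           1100101101100

Answer: 1100101101100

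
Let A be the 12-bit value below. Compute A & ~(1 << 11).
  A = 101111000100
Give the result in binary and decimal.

Mask = ~(1 << 11) = 011111111111
Bit 11 of A is 1, so AND-ing with the mask clears it to 0.
  101111000100
& 011111111111
--------------
  001111000100

Answer: 001111000100 (964)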